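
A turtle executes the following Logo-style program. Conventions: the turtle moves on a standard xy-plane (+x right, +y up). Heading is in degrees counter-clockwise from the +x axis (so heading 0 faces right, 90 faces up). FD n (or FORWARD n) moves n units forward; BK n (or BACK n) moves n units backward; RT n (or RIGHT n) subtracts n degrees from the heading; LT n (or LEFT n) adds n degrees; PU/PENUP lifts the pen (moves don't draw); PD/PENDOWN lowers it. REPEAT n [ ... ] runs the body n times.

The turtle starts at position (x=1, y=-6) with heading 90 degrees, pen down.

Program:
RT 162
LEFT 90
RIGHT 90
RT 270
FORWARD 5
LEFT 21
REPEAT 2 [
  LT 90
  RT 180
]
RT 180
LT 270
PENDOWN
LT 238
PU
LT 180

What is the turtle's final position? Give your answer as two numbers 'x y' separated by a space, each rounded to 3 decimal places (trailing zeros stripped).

Answer: 5.755 -4.455

Derivation:
Executing turtle program step by step:
Start: pos=(1,-6), heading=90, pen down
RT 162: heading 90 -> 288
LT 90: heading 288 -> 18
RT 90: heading 18 -> 288
RT 270: heading 288 -> 18
FD 5: (1,-6) -> (5.755,-4.455) [heading=18, draw]
LT 21: heading 18 -> 39
REPEAT 2 [
  -- iteration 1/2 --
  LT 90: heading 39 -> 129
  RT 180: heading 129 -> 309
  -- iteration 2/2 --
  LT 90: heading 309 -> 39
  RT 180: heading 39 -> 219
]
RT 180: heading 219 -> 39
LT 270: heading 39 -> 309
PD: pen down
LT 238: heading 309 -> 187
PU: pen up
LT 180: heading 187 -> 7
Final: pos=(5.755,-4.455), heading=7, 1 segment(s) drawn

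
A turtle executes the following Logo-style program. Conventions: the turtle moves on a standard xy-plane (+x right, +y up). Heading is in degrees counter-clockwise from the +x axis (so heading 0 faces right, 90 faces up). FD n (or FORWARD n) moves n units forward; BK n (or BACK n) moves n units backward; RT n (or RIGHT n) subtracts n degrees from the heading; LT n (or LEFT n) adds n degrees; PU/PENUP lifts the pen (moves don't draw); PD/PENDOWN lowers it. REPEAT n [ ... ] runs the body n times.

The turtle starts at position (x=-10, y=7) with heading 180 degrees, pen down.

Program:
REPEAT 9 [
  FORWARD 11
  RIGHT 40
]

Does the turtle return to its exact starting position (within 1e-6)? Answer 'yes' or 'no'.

Executing turtle program step by step:
Start: pos=(-10,7), heading=180, pen down
REPEAT 9 [
  -- iteration 1/9 --
  FD 11: (-10,7) -> (-21,7) [heading=180, draw]
  RT 40: heading 180 -> 140
  -- iteration 2/9 --
  FD 11: (-21,7) -> (-29.426,14.071) [heading=140, draw]
  RT 40: heading 140 -> 100
  -- iteration 3/9 --
  FD 11: (-29.426,14.071) -> (-31.337,24.904) [heading=100, draw]
  RT 40: heading 100 -> 60
  -- iteration 4/9 --
  FD 11: (-31.337,24.904) -> (-25.837,34.43) [heading=60, draw]
  RT 40: heading 60 -> 20
  -- iteration 5/9 --
  FD 11: (-25.837,34.43) -> (-15.5,38.192) [heading=20, draw]
  RT 40: heading 20 -> 340
  -- iteration 6/9 --
  FD 11: (-15.5,38.192) -> (-5.163,34.43) [heading=340, draw]
  RT 40: heading 340 -> 300
  -- iteration 7/9 --
  FD 11: (-5.163,34.43) -> (0.337,24.904) [heading=300, draw]
  RT 40: heading 300 -> 260
  -- iteration 8/9 --
  FD 11: (0.337,24.904) -> (-1.574,14.071) [heading=260, draw]
  RT 40: heading 260 -> 220
  -- iteration 9/9 --
  FD 11: (-1.574,14.071) -> (-10,7) [heading=220, draw]
  RT 40: heading 220 -> 180
]
Final: pos=(-10,7), heading=180, 9 segment(s) drawn

Start position: (-10, 7)
Final position: (-10, 7)
Distance = 0; < 1e-6 -> CLOSED

Answer: yes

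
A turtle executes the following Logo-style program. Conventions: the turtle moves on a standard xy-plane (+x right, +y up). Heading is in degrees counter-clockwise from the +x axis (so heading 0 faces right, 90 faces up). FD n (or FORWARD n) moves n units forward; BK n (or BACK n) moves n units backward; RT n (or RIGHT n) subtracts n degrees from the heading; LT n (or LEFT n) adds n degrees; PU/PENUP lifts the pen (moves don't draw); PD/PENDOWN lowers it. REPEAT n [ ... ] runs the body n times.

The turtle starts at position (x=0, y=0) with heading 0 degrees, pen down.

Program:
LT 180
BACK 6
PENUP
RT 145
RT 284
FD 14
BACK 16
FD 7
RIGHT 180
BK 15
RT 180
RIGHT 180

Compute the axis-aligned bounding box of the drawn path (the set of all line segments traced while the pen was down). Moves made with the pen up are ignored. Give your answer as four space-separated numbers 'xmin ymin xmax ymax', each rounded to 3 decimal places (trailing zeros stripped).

Answer: 0 0 6 0

Derivation:
Executing turtle program step by step:
Start: pos=(0,0), heading=0, pen down
LT 180: heading 0 -> 180
BK 6: (0,0) -> (6,0) [heading=180, draw]
PU: pen up
RT 145: heading 180 -> 35
RT 284: heading 35 -> 111
FD 14: (6,0) -> (0.983,13.07) [heading=111, move]
BK 16: (0.983,13.07) -> (6.717,-1.867) [heading=111, move]
FD 7: (6.717,-1.867) -> (4.208,4.668) [heading=111, move]
RT 180: heading 111 -> 291
BK 15: (4.208,4.668) -> (-1.167,18.672) [heading=291, move]
RT 180: heading 291 -> 111
RT 180: heading 111 -> 291
Final: pos=(-1.167,18.672), heading=291, 1 segment(s) drawn

Segment endpoints: x in {0, 6}, y in {0, 0}
xmin=0, ymin=0, xmax=6, ymax=0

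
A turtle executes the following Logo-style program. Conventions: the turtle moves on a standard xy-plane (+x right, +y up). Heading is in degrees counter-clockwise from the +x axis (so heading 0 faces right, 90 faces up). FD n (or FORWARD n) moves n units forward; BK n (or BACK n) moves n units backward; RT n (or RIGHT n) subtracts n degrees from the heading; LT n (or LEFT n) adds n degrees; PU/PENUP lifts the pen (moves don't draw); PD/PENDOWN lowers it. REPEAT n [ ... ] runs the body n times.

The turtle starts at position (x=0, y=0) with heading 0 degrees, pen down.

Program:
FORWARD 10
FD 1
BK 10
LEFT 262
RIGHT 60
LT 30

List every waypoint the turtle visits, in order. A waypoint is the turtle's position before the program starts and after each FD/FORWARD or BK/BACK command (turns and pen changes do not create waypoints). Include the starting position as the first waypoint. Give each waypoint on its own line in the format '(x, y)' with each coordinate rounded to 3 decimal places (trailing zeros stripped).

Executing turtle program step by step:
Start: pos=(0,0), heading=0, pen down
FD 10: (0,0) -> (10,0) [heading=0, draw]
FD 1: (10,0) -> (11,0) [heading=0, draw]
BK 10: (11,0) -> (1,0) [heading=0, draw]
LT 262: heading 0 -> 262
RT 60: heading 262 -> 202
LT 30: heading 202 -> 232
Final: pos=(1,0), heading=232, 3 segment(s) drawn
Waypoints (4 total):
(0, 0)
(10, 0)
(11, 0)
(1, 0)

Answer: (0, 0)
(10, 0)
(11, 0)
(1, 0)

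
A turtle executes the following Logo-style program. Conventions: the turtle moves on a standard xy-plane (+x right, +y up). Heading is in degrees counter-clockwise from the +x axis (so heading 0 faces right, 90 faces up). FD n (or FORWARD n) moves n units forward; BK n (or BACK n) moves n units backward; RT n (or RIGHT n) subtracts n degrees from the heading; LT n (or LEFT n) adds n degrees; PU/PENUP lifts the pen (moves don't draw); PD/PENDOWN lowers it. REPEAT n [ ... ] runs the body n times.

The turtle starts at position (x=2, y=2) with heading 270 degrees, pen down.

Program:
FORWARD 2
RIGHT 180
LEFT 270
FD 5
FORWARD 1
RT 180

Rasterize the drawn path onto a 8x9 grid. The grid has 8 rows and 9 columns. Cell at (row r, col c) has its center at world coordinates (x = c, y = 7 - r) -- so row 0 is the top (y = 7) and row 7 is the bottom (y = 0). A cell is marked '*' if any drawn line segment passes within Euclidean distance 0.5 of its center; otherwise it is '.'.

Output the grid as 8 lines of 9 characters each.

Segment 0: (2,2) -> (2,0)
Segment 1: (2,0) -> (7,-0)
Segment 2: (7,-0) -> (8,-0)

Answer: .........
.........
.........
.........
.........
..*......
..*......
..*******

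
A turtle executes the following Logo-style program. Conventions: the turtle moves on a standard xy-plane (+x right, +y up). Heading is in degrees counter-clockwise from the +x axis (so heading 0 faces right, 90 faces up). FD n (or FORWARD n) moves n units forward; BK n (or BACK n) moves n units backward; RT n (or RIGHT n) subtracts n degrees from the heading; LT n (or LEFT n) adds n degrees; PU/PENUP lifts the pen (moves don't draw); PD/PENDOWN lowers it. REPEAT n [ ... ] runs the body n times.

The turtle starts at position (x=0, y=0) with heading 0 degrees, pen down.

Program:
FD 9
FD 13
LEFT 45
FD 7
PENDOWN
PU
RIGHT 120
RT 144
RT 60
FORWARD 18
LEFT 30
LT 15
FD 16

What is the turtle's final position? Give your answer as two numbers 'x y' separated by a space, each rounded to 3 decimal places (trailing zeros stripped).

Answer: 20.361 35.672

Derivation:
Executing turtle program step by step:
Start: pos=(0,0), heading=0, pen down
FD 9: (0,0) -> (9,0) [heading=0, draw]
FD 13: (9,0) -> (22,0) [heading=0, draw]
LT 45: heading 0 -> 45
FD 7: (22,0) -> (26.95,4.95) [heading=45, draw]
PD: pen down
PU: pen up
RT 120: heading 45 -> 285
RT 144: heading 285 -> 141
RT 60: heading 141 -> 81
FD 18: (26.95,4.95) -> (29.766,22.728) [heading=81, move]
LT 30: heading 81 -> 111
LT 15: heading 111 -> 126
FD 16: (29.766,22.728) -> (20.361,35.672) [heading=126, move]
Final: pos=(20.361,35.672), heading=126, 3 segment(s) drawn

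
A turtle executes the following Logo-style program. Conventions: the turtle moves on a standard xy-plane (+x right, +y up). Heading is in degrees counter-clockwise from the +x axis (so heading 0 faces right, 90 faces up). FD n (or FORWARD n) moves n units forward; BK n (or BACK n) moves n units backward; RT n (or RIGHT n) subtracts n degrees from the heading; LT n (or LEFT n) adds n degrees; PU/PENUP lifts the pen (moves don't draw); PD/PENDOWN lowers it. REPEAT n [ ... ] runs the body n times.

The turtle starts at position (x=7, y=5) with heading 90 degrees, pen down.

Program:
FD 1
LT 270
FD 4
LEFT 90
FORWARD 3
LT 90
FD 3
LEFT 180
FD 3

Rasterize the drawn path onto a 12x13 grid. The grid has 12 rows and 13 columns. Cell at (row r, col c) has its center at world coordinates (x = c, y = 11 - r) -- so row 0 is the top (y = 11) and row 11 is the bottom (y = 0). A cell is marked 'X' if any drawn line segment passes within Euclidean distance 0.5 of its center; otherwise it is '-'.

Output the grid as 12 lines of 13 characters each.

Segment 0: (7,5) -> (7,6)
Segment 1: (7,6) -> (11,6)
Segment 2: (11,6) -> (11,9)
Segment 3: (11,9) -> (8,9)
Segment 4: (8,9) -> (11,9)

Answer: -------------
-------------
--------XXXX-
-----------X-
-----------X-
-------XXXXX-
-------X-----
-------------
-------------
-------------
-------------
-------------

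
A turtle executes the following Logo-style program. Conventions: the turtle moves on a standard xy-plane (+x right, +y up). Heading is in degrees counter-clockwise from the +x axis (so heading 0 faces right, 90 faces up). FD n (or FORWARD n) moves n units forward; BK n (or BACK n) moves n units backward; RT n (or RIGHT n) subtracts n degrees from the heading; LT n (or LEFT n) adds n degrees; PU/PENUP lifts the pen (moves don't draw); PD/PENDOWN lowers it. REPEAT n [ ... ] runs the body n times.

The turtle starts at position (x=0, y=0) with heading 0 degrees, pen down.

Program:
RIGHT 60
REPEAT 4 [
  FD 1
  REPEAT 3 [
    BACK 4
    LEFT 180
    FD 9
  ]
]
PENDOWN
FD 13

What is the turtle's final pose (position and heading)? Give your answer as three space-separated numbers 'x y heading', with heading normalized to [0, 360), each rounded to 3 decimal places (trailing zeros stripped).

Answer: 6.5 -11.258 300

Derivation:
Executing turtle program step by step:
Start: pos=(0,0), heading=0, pen down
RT 60: heading 0 -> 300
REPEAT 4 [
  -- iteration 1/4 --
  FD 1: (0,0) -> (0.5,-0.866) [heading=300, draw]
  REPEAT 3 [
    -- iteration 1/3 --
    BK 4: (0.5,-0.866) -> (-1.5,2.598) [heading=300, draw]
    LT 180: heading 300 -> 120
    FD 9: (-1.5,2.598) -> (-6,10.392) [heading=120, draw]
    -- iteration 2/3 --
    BK 4: (-6,10.392) -> (-4,6.928) [heading=120, draw]
    LT 180: heading 120 -> 300
    FD 9: (-4,6.928) -> (0.5,-0.866) [heading=300, draw]
    -- iteration 3/3 --
    BK 4: (0.5,-0.866) -> (-1.5,2.598) [heading=300, draw]
    LT 180: heading 300 -> 120
    FD 9: (-1.5,2.598) -> (-6,10.392) [heading=120, draw]
  ]
  -- iteration 2/4 --
  FD 1: (-6,10.392) -> (-6.5,11.258) [heading=120, draw]
  REPEAT 3 [
    -- iteration 1/3 --
    BK 4: (-6.5,11.258) -> (-4.5,7.794) [heading=120, draw]
    LT 180: heading 120 -> 300
    FD 9: (-4.5,7.794) -> (0,0) [heading=300, draw]
    -- iteration 2/3 --
    BK 4: (0,0) -> (-2,3.464) [heading=300, draw]
    LT 180: heading 300 -> 120
    FD 9: (-2,3.464) -> (-6.5,11.258) [heading=120, draw]
    -- iteration 3/3 --
    BK 4: (-6.5,11.258) -> (-4.5,7.794) [heading=120, draw]
    LT 180: heading 120 -> 300
    FD 9: (-4.5,7.794) -> (0,0) [heading=300, draw]
  ]
  -- iteration 3/4 --
  FD 1: (0,0) -> (0.5,-0.866) [heading=300, draw]
  REPEAT 3 [
    -- iteration 1/3 --
    BK 4: (0.5,-0.866) -> (-1.5,2.598) [heading=300, draw]
    LT 180: heading 300 -> 120
    FD 9: (-1.5,2.598) -> (-6,10.392) [heading=120, draw]
    -- iteration 2/3 --
    BK 4: (-6,10.392) -> (-4,6.928) [heading=120, draw]
    LT 180: heading 120 -> 300
    FD 9: (-4,6.928) -> (0.5,-0.866) [heading=300, draw]
    -- iteration 3/3 --
    BK 4: (0.5,-0.866) -> (-1.5,2.598) [heading=300, draw]
    LT 180: heading 300 -> 120
    FD 9: (-1.5,2.598) -> (-6,10.392) [heading=120, draw]
  ]
  -- iteration 4/4 --
  FD 1: (-6,10.392) -> (-6.5,11.258) [heading=120, draw]
  REPEAT 3 [
    -- iteration 1/3 --
    BK 4: (-6.5,11.258) -> (-4.5,7.794) [heading=120, draw]
    LT 180: heading 120 -> 300
    FD 9: (-4.5,7.794) -> (0,0) [heading=300, draw]
    -- iteration 2/3 --
    BK 4: (0,0) -> (-2,3.464) [heading=300, draw]
    LT 180: heading 300 -> 120
    FD 9: (-2,3.464) -> (-6.5,11.258) [heading=120, draw]
    -- iteration 3/3 --
    BK 4: (-6.5,11.258) -> (-4.5,7.794) [heading=120, draw]
    LT 180: heading 120 -> 300
    FD 9: (-4.5,7.794) -> (0,0) [heading=300, draw]
  ]
]
PD: pen down
FD 13: (0,0) -> (6.5,-11.258) [heading=300, draw]
Final: pos=(6.5,-11.258), heading=300, 29 segment(s) drawn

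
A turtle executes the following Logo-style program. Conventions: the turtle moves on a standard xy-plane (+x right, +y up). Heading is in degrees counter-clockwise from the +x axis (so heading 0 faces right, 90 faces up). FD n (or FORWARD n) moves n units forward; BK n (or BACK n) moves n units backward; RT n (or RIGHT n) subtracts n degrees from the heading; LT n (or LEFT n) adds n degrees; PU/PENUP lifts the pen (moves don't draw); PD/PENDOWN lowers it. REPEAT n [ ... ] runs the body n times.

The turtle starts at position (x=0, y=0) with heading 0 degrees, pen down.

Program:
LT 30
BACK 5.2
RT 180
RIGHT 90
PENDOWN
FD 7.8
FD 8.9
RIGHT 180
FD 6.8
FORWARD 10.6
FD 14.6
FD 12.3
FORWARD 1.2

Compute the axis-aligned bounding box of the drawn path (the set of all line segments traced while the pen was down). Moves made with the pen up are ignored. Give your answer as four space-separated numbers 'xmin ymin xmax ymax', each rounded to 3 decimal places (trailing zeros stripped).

Answer: -12.853 -27.542 9.897 11.863

Derivation:
Executing turtle program step by step:
Start: pos=(0,0), heading=0, pen down
LT 30: heading 0 -> 30
BK 5.2: (0,0) -> (-4.503,-2.6) [heading=30, draw]
RT 180: heading 30 -> 210
RT 90: heading 210 -> 120
PD: pen down
FD 7.8: (-4.503,-2.6) -> (-8.403,4.155) [heading=120, draw]
FD 8.9: (-8.403,4.155) -> (-12.853,11.863) [heading=120, draw]
RT 180: heading 120 -> 300
FD 6.8: (-12.853,11.863) -> (-9.453,5.974) [heading=300, draw]
FD 10.6: (-9.453,5.974) -> (-4.153,-3.206) [heading=300, draw]
FD 14.6: (-4.153,-3.206) -> (3.147,-15.85) [heading=300, draw]
FD 12.3: (3.147,-15.85) -> (9.297,-26.502) [heading=300, draw]
FD 1.2: (9.297,-26.502) -> (9.897,-27.542) [heading=300, draw]
Final: pos=(9.897,-27.542), heading=300, 8 segment(s) drawn

Segment endpoints: x in {-12.853, -9.453, -8.403, -4.503, -4.153, 0, 3.147, 9.297, 9.897}, y in {-27.542, -26.502, -15.85, -3.206, -2.6, 0, 4.155, 5.974, 11.863}
xmin=-12.853, ymin=-27.542, xmax=9.897, ymax=11.863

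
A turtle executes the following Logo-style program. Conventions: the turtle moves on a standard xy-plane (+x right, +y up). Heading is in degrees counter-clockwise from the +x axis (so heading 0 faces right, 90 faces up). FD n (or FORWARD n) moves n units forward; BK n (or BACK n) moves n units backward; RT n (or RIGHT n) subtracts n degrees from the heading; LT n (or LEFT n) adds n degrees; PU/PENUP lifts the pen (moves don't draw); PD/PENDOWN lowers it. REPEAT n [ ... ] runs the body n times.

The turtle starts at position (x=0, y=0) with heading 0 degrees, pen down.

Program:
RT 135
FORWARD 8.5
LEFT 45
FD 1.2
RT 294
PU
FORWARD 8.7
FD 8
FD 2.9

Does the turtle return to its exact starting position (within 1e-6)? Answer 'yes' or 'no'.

Answer: no

Derivation:
Executing turtle program step by step:
Start: pos=(0,0), heading=0, pen down
RT 135: heading 0 -> 225
FD 8.5: (0,0) -> (-6.01,-6.01) [heading=225, draw]
LT 45: heading 225 -> 270
FD 1.2: (-6.01,-6.01) -> (-6.01,-7.21) [heading=270, draw]
RT 294: heading 270 -> 336
PU: pen up
FD 8.7: (-6.01,-7.21) -> (1.937,-10.749) [heading=336, move]
FD 8: (1.937,-10.749) -> (9.246,-14.003) [heading=336, move]
FD 2.9: (9.246,-14.003) -> (11.895,-15.182) [heading=336, move]
Final: pos=(11.895,-15.182), heading=336, 2 segment(s) drawn

Start position: (0, 0)
Final position: (11.895, -15.182)
Distance = 19.287; >= 1e-6 -> NOT closed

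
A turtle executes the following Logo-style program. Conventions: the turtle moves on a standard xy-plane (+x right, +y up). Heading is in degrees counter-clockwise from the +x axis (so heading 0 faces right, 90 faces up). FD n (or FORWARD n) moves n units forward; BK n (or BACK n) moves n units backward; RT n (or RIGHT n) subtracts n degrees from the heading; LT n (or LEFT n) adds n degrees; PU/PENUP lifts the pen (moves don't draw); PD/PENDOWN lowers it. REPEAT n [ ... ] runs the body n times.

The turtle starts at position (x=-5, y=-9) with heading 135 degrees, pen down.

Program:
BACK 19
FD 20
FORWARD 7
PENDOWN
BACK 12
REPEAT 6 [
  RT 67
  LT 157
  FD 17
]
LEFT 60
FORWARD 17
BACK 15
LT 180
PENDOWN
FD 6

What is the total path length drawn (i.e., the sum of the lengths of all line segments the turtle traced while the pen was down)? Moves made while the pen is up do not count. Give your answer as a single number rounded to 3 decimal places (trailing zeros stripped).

Answer: 198

Derivation:
Executing turtle program step by step:
Start: pos=(-5,-9), heading=135, pen down
BK 19: (-5,-9) -> (8.435,-22.435) [heading=135, draw]
FD 20: (8.435,-22.435) -> (-5.707,-8.293) [heading=135, draw]
FD 7: (-5.707,-8.293) -> (-10.657,-3.343) [heading=135, draw]
PD: pen down
BK 12: (-10.657,-3.343) -> (-2.172,-11.828) [heading=135, draw]
REPEAT 6 [
  -- iteration 1/6 --
  RT 67: heading 135 -> 68
  LT 157: heading 68 -> 225
  FD 17: (-2.172,-11.828) -> (-14.192,-23.849) [heading=225, draw]
  -- iteration 2/6 --
  RT 67: heading 225 -> 158
  LT 157: heading 158 -> 315
  FD 17: (-14.192,-23.849) -> (-2.172,-35.87) [heading=315, draw]
  -- iteration 3/6 --
  RT 67: heading 315 -> 248
  LT 157: heading 248 -> 45
  FD 17: (-2.172,-35.87) -> (9.849,-23.849) [heading=45, draw]
  -- iteration 4/6 --
  RT 67: heading 45 -> 338
  LT 157: heading 338 -> 135
  FD 17: (9.849,-23.849) -> (-2.172,-11.828) [heading=135, draw]
  -- iteration 5/6 --
  RT 67: heading 135 -> 68
  LT 157: heading 68 -> 225
  FD 17: (-2.172,-11.828) -> (-14.192,-23.849) [heading=225, draw]
  -- iteration 6/6 --
  RT 67: heading 225 -> 158
  LT 157: heading 158 -> 315
  FD 17: (-14.192,-23.849) -> (-2.172,-35.87) [heading=315, draw]
]
LT 60: heading 315 -> 15
FD 17: (-2.172,-35.87) -> (14.249,-31.47) [heading=15, draw]
BK 15: (14.249,-31.47) -> (-0.24,-35.352) [heading=15, draw]
LT 180: heading 15 -> 195
PD: pen down
FD 6: (-0.24,-35.352) -> (-6.035,-36.905) [heading=195, draw]
Final: pos=(-6.035,-36.905), heading=195, 13 segment(s) drawn

Segment lengths:
  seg 1: (-5,-9) -> (8.435,-22.435), length = 19
  seg 2: (8.435,-22.435) -> (-5.707,-8.293), length = 20
  seg 3: (-5.707,-8.293) -> (-10.657,-3.343), length = 7
  seg 4: (-10.657,-3.343) -> (-2.172,-11.828), length = 12
  seg 5: (-2.172,-11.828) -> (-14.192,-23.849), length = 17
  seg 6: (-14.192,-23.849) -> (-2.172,-35.87), length = 17
  seg 7: (-2.172,-35.87) -> (9.849,-23.849), length = 17
  seg 8: (9.849,-23.849) -> (-2.172,-11.828), length = 17
  seg 9: (-2.172,-11.828) -> (-14.192,-23.849), length = 17
  seg 10: (-14.192,-23.849) -> (-2.172,-35.87), length = 17
  seg 11: (-2.172,-35.87) -> (14.249,-31.47), length = 17
  seg 12: (14.249,-31.47) -> (-0.24,-35.352), length = 15
  seg 13: (-0.24,-35.352) -> (-6.035,-36.905), length = 6
Total = 198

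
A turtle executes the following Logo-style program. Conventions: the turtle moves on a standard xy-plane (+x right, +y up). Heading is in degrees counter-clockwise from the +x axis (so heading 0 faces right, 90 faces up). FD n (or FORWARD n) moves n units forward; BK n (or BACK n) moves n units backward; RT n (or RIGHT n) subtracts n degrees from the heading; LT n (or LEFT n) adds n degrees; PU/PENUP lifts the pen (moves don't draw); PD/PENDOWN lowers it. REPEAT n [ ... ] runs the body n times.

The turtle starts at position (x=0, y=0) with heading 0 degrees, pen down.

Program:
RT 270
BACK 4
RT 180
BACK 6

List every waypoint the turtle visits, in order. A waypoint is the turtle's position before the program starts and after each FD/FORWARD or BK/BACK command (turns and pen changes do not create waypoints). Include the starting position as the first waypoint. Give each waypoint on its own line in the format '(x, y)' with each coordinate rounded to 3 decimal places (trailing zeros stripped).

Executing turtle program step by step:
Start: pos=(0,0), heading=0, pen down
RT 270: heading 0 -> 90
BK 4: (0,0) -> (0,-4) [heading=90, draw]
RT 180: heading 90 -> 270
BK 6: (0,-4) -> (0,2) [heading=270, draw]
Final: pos=(0,2), heading=270, 2 segment(s) drawn
Waypoints (3 total):
(0, 0)
(0, -4)
(0, 2)

Answer: (0, 0)
(0, -4)
(0, 2)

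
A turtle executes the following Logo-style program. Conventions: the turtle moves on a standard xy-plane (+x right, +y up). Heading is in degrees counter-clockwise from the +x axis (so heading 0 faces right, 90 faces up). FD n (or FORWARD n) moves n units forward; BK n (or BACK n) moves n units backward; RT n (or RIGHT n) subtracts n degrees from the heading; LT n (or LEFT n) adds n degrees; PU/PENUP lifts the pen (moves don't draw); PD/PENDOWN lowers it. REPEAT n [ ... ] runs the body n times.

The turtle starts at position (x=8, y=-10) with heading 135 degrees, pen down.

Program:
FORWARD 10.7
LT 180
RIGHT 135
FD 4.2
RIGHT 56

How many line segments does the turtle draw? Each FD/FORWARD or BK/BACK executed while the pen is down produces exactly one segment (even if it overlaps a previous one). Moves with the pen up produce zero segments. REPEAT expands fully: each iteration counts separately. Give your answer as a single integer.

Answer: 2

Derivation:
Executing turtle program step by step:
Start: pos=(8,-10), heading=135, pen down
FD 10.7: (8,-10) -> (0.434,-2.434) [heading=135, draw]
LT 180: heading 135 -> 315
RT 135: heading 315 -> 180
FD 4.2: (0.434,-2.434) -> (-3.766,-2.434) [heading=180, draw]
RT 56: heading 180 -> 124
Final: pos=(-3.766,-2.434), heading=124, 2 segment(s) drawn
Segments drawn: 2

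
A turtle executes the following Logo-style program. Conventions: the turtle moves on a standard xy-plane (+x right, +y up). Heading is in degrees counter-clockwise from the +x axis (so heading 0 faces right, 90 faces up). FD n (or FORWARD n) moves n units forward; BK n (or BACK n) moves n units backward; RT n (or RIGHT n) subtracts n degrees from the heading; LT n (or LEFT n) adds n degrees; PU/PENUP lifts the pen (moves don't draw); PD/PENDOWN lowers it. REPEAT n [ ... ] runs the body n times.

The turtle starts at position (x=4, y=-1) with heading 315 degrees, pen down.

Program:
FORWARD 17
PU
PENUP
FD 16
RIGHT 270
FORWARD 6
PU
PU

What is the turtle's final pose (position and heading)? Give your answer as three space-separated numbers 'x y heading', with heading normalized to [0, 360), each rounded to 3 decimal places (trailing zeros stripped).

Answer: 31.577 -20.092 45

Derivation:
Executing turtle program step by step:
Start: pos=(4,-1), heading=315, pen down
FD 17: (4,-1) -> (16.021,-13.021) [heading=315, draw]
PU: pen up
PU: pen up
FD 16: (16.021,-13.021) -> (27.335,-24.335) [heading=315, move]
RT 270: heading 315 -> 45
FD 6: (27.335,-24.335) -> (31.577,-20.092) [heading=45, move]
PU: pen up
PU: pen up
Final: pos=(31.577,-20.092), heading=45, 1 segment(s) drawn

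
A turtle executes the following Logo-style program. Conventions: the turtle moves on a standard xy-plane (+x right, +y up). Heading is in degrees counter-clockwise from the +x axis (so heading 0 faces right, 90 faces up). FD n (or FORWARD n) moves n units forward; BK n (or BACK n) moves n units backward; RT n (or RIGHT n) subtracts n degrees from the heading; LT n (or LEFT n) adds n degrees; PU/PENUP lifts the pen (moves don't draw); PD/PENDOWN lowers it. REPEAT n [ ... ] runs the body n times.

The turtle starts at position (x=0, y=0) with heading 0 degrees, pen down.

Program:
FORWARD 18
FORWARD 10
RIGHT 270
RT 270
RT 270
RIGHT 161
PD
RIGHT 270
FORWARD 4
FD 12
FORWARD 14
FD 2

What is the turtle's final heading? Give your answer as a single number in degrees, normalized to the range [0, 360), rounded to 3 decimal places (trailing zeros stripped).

Executing turtle program step by step:
Start: pos=(0,0), heading=0, pen down
FD 18: (0,0) -> (18,0) [heading=0, draw]
FD 10: (18,0) -> (28,0) [heading=0, draw]
RT 270: heading 0 -> 90
RT 270: heading 90 -> 180
RT 270: heading 180 -> 270
RT 161: heading 270 -> 109
PD: pen down
RT 270: heading 109 -> 199
FD 4: (28,0) -> (24.218,-1.302) [heading=199, draw]
FD 12: (24.218,-1.302) -> (12.872,-5.209) [heading=199, draw]
FD 14: (12.872,-5.209) -> (-0.366,-9.767) [heading=199, draw]
FD 2: (-0.366,-9.767) -> (-2.257,-10.418) [heading=199, draw]
Final: pos=(-2.257,-10.418), heading=199, 6 segment(s) drawn

Answer: 199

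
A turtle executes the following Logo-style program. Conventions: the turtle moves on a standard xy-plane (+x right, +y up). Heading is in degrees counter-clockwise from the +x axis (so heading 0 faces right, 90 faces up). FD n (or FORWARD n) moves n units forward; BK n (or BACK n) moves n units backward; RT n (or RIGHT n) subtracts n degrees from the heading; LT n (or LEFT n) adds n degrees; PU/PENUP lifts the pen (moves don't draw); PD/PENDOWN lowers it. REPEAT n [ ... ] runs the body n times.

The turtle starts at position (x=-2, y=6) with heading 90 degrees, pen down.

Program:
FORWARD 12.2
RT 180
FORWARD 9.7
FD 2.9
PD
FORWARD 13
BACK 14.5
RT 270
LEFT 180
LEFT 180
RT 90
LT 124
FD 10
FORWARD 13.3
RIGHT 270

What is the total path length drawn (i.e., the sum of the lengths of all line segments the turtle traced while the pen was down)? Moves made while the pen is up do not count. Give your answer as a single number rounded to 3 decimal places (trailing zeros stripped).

Executing turtle program step by step:
Start: pos=(-2,6), heading=90, pen down
FD 12.2: (-2,6) -> (-2,18.2) [heading=90, draw]
RT 180: heading 90 -> 270
FD 9.7: (-2,18.2) -> (-2,8.5) [heading=270, draw]
FD 2.9: (-2,8.5) -> (-2,5.6) [heading=270, draw]
PD: pen down
FD 13: (-2,5.6) -> (-2,-7.4) [heading=270, draw]
BK 14.5: (-2,-7.4) -> (-2,7.1) [heading=270, draw]
RT 270: heading 270 -> 0
LT 180: heading 0 -> 180
LT 180: heading 180 -> 0
RT 90: heading 0 -> 270
LT 124: heading 270 -> 34
FD 10: (-2,7.1) -> (6.29,12.692) [heading=34, draw]
FD 13.3: (6.29,12.692) -> (17.317,20.129) [heading=34, draw]
RT 270: heading 34 -> 124
Final: pos=(17.317,20.129), heading=124, 7 segment(s) drawn

Segment lengths:
  seg 1: (-2,6) -> (-2,18.2), length = 12.2
  seg 2: (-2,18.2) -> (-2,8.5), length = 9.7
  seg 3: (-2,8.5) -> (-2,5.6), length = 2.9
  seg 4: (-2,5.6) -> (-2,-7.4), length = 13
  seg 5: (-2,-7.4) -> (-2,7.1), length = 14.5
  seg 6: (-2,7.1) -> (6.29,12.692), length = 10
  seg 7: (6.29,12.692) -> (17.317,20.129), length = 13.3
Total = 75.6

Answer: 75.6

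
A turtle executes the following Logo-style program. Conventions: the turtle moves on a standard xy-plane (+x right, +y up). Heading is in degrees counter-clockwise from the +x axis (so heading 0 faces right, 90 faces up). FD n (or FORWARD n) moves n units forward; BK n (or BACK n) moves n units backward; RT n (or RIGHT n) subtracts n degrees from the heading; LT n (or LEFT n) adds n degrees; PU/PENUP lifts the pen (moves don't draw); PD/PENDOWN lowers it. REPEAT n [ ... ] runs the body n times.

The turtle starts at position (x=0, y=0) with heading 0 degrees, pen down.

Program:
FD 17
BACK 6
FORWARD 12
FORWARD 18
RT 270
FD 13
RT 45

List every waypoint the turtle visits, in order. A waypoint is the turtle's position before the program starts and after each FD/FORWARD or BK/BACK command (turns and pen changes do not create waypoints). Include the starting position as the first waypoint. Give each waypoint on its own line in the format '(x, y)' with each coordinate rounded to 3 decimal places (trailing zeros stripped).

Executing turtle program step by step:
Start: pos=(0,0), heading=0, pen down
FD 17: (0,0) -> (17,0) [heading=0, draw]
BK 6: (17,0) -> (11,0) [heading=0, draw]
FD 12: (11,0) -> (23,0) [heading=0, draw]
FD 18: (23,0) -> (41,0) [heading=0, draw]
RT 270: heading 0 -> 90
FD 13: (41,0) -> (41,13) [heading=90, draw]
RT 45: heading 90 -> 45
Final: pos=(41,13), heading=45, 5 segment(s) drawn
Waypoints (6 total):
(0, 0)
(17, 0)
(11, 0)
(23, 0)
(41, 0)
(41, 13)

Answer: (0, 0)
(17, 0)
(11, 0)
(23, 0)
(41, 0)
(41, 13)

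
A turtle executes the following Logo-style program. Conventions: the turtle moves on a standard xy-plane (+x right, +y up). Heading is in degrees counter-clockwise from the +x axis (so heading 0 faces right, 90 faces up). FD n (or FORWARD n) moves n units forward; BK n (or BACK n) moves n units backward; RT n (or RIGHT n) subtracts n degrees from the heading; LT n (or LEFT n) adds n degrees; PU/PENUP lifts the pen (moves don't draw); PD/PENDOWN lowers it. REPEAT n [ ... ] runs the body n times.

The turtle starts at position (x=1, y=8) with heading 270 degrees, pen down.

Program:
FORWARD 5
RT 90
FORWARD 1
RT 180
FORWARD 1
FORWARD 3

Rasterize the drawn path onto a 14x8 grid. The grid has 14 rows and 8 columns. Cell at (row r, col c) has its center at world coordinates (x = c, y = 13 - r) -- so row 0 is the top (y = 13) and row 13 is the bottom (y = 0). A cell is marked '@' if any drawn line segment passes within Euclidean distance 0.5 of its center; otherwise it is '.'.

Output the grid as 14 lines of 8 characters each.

Segment 0: (1,8) -> (1,3)
Segment 1: (1,3) -> (-0,3)
Segment 2: (-0,3) -> (1,3)
Segment 3: (1,3) -> (4,3)

Answer: ........
........
........
........
........
.@......
.@......
.@......
.@......
.@......
@@@@@...
........
........
........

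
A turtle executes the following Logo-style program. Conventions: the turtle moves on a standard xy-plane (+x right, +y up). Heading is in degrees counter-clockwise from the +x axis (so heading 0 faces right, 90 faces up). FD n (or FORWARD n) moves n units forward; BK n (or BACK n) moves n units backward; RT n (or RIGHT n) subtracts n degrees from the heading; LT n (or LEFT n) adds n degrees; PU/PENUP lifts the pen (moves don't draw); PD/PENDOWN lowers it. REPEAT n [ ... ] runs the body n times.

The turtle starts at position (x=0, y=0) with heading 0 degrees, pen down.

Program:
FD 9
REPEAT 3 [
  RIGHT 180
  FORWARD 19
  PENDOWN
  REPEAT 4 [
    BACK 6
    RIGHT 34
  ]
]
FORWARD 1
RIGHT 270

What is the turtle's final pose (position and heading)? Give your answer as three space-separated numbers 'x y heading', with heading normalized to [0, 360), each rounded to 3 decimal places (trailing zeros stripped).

Answer: 21.056 -37.099 222

Derivation:
Executing turtle program step by step:
Start: pos=(0,0), heading=0, pen down
FD 9: (0,0) -> (9,0) [heading=0, draw]
REPEAT 3 [
  -- iteration 1/3 --
  RT 180: heading 0 -> 180
  FD 19: (9,0) -> (-10,0) [heading=180, draw]
  PD: pen down
  REPEAT 4 [
    -- iteration 1/4 --
    BK 6: (-10,0) -> (-4,0) [heading=180, draw]
    RT 34: heading 180 -> 146
    -- iteration 2/4 --
    BK 6: (-4,0) -> (0.974,-3.355) [heading=146, draw]
    RT 34: heading 146 -> 112
    -- iteration 3/4 --
    BK 6: (0.974,-3.355) -> (3.222,-8.918) [heading=112, draw]
    RT 34: heading 112 -> 78
    -- iteration 4/4 --
    BK 6: (3.222,-8.918) -> (1.974,-14.787) [heading=78, draw]
    RT 34: heading 78 -> 44
  ]
  -- iteration 2/3 --
  RT 180: heading 44 -> 224
  FD 19: (1.974,-14.787) -> (-11.693,-27.986) [heading=224, draw]
  PD: pen down
  REPEAT 4 [
    -- iteration 1/4 --
    BK 6: (-11.693,-27.986) -> (-7.377,-23.818) [heading=224, draw]
    RT 34: heading 224 -> 190
    -- iteration 2/4 --
    BK 6: (-7.377,-23.818) -> (-1.468,-22.776) [heading=190, draw]
    RT 34: heading 190 -> 156
    -- iteration 3/4 --
    BK 6: (-1.468,-22.776) -> (4.013,-25.216) [heading=156, draw]
    RT 34: heading 156 -> 122
    -- iteration 4/4 --
    BK 6: (4.013,-25.216) -> (7.193,-30.305) [heading=122, draw]
    RT 34: heading 122 -> 88
  ]
  -- iteration 3/3 --
  RT 180: heading 88 -> 268
  FD 19: (7.193,-30.305) -> (6.53,-49.293) [heading=268, draw]
  PD: pen down
  REPEAT 4 [
    -- iteration 1/4 --
    BK 6: (6.53,-49.293) -> (6.739,-43.297) [heading=268, draw]
    RT 34: heading 268 -> 234
    -- iteration 2/4 --
    BK 6: (6.739,-43.297) -> (10.266,-38.443) [heading=234, draw]
    RT 34: heading 234 -> 200
    -- iteration 3/4 --
    BK 6: (10.266,-38.443) -> (15.904,-36.39) [heading=200, draw]
    RT 34: heading 200 -> 166
    -- iteration 4/4 --
    BK 6: (15.904,-36.39) -> (21.726,-37.842) [heading=166, draw]
    RT 34: heading 166 -> 132
  ]
]
FD 1: (21.726,-37.842) -> (21.056,-37.099) [heading=132, draw]
RT 270: heading 132 -> 222
Final: pos=(21.056,-37.099), heading=222, 17 segment(s) drawn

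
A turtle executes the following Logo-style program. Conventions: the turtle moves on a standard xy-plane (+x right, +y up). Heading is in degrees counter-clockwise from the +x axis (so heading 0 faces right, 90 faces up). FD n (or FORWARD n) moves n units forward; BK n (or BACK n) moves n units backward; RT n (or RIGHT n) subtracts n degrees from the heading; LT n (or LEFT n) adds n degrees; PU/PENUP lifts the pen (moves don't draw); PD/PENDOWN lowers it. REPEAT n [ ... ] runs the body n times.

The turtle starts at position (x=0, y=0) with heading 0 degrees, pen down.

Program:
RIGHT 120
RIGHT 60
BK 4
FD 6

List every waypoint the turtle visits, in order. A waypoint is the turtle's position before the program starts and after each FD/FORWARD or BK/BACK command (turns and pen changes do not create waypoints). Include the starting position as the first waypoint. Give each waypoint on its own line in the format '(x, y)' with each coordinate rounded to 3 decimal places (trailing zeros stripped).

Executing turtle program step by step:
Start: pos=(0,0), heading=0, pen down
RT 120: heading 0 -> 240
RT 60: heading 240 -> 180
BK 4: (0,0) -> (4,0) [heading=180, draw]
FD 6: (4,0) -> (-2,0) [heading=180, draw]
Final: pos=(-2,0), heading=180, 2 segment(s) drawn
Waypoints (3 total):
(0, 0)
(4, 0)
(-2, 0)

Answer: (0, 0)
(4, 0)
(-2, 0)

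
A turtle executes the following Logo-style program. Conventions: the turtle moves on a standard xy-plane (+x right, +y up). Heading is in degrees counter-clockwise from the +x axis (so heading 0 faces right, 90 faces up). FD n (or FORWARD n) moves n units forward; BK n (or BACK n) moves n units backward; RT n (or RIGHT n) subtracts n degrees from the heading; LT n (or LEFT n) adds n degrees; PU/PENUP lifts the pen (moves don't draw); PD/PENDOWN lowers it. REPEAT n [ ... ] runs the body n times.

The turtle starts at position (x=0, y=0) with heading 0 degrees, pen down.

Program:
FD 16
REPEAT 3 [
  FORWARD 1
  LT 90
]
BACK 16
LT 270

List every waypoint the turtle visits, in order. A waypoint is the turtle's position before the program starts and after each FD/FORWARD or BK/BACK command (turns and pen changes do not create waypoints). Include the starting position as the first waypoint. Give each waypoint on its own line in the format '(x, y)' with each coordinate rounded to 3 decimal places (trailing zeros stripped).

Answer: (0, 0)
(16, 0)
(17, 0)
(17, 1)
(16, 1)
(16, 17)

Derivation:
Executing turtle program step by step:
Start: pos=(0,0), heading=0, pen down
FD 16: (0,0) -> (16,0) [heading=0, draw]
REPEAT 3 [
  -- iteration 1/3 --
  FD 1: (16,0) -> (17,0) [heading=0, draw]
  LT 90: heading 0 -> 90
  -- iteration 2/3 --
  FD 1: (17,0) -> (17,1) [heading=90, draw]
  LT 90: heading 90 -> 180
  -- iteration 3/3 --
  FD 1: (17,1) -> (16,1) [heading=180, draw]
  LT 90: heading 180 -> 270
]
BK 16: (16,1) -> (16,17) [heading=270, draw]
LT 270: heading 270 -> 180
Final: pos=(16,17), heading=180, 5 segment(s) drawn
Waypoints (6 total):
(0, 0)
(16, 0)
(17, 0)
(17, 1)
(16, 1)
(16, 17)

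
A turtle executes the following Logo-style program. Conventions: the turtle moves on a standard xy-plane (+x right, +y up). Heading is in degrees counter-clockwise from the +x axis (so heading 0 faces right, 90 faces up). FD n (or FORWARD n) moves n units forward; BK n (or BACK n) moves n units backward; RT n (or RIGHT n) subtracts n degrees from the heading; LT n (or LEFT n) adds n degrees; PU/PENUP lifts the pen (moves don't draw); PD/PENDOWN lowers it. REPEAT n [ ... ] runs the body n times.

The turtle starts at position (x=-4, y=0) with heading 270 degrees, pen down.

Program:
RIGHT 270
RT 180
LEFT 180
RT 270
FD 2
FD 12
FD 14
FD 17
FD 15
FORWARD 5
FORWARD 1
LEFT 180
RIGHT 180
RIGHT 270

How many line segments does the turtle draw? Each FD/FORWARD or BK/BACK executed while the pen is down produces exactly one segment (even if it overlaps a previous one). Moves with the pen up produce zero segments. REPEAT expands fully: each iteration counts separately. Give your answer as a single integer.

Answer: 7

Derivation:
Executing turtle program step by step:
Start: pos=(-4,0), heading=270, pen down
RT 270: heading 270 -> 0
RT 180: heading 0 -> 180
LT 180: heading 180 -> 0
RT 270: heading 0 -> 90
FD 2: (-4,0) -> (-4,2) [heading=90, draw]
FD 12: (-4,2) -> (-4,14) [heading=90, draw]
FD 14: (-4,14) -> (-4,28) [heading=90, draw]
FD 17: (-4,28) -> (-4,45) [heading=90, draw]
FD 15: (-4,45) -> (-4,60) [heading=90, draw]
FD 5: (-4,60) -> (-4,65) [heading=90, draw]
FD 1: (-4,65) -> (-4,66) [heading=90, draw]
LT 180: heading 90 -> 270
RT 180: heading 270 -> 90
RT 270: heading 90 -> 180
Final: pos=(-4,66), heading=180, 7 segment(s) drawn
Segments drawn: 7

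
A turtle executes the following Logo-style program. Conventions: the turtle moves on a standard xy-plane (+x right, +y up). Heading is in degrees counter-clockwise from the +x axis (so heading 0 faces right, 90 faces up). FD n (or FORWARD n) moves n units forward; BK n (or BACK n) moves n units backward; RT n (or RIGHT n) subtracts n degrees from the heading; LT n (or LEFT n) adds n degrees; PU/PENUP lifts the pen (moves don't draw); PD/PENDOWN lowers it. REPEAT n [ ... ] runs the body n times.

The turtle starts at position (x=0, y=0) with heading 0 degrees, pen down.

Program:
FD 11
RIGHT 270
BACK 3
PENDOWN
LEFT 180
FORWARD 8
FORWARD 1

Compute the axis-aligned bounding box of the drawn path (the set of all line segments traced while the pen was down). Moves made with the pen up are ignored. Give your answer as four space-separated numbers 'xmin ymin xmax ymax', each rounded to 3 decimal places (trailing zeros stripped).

Answer: 0 -12 11 0

Derivation:
Executing turtle program step by step:
Start: pos=(0,0), heading=0, pen down
FD 11: (0,0) -> (11,0) [heading=0, draw]
RT 270: heading 0 -> 90
BK 3: (11,0) -> (11,-3) [heading=90, draw]
PD: pen down
LT 180: heading 90 -> 270
FD 8: (11,-3) -> (11,-11) [heading=270, draw]
FD 1: (11,-11) -> (11,-12) [heading=270, draw]
Final: pos=(11,-12), heading=270, 4 segment(s) drawn

Segment endpoints: x in {0, 11}, y in {-12, -11, -3, 0}
xmin=0, ymin=-12, xmax=11, ymax=0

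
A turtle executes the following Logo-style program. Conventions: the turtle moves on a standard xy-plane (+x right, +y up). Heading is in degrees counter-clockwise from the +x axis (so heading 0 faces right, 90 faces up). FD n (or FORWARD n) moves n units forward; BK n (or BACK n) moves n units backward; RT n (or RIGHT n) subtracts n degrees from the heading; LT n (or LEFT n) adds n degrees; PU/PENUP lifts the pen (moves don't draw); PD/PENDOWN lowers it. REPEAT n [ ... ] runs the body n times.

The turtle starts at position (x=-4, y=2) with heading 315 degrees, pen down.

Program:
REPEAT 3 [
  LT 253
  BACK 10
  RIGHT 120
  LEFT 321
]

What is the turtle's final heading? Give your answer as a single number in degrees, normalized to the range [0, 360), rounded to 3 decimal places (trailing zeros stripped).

Executing turtle program step by step:
Start: pos=(-4,2), heading=315, pen down
REPEAT 3 [
  -- iteration 1/3 --
  LT 253: heading 315 -> 208
  BK 10: (-4,2) -> (4.829,6.695) [heading=208, draw]
  RT 120: heading 208 -> 88
  LT 321: heading 88 -> 49
  -- iteration 2/3 --
  LT 253: heading 49 -> 302
  BK 10: (4.829,6.695) -> (-0.47,15.175) [heading=302, draw]
  RT 120: heading 302 -> 182
  LT 321: heading 182 -> 143
  -- iteration 3/3 --
  LT 253: heading 143 -> 36
  BK 10: (-0.47,15.175) -> (-8.56,9.297) [heading=36, draw]
  RT 120: heading 36 -> 276
  LT 321: heading 276 -> 237
]
Final: pos=(-8.56,9.297), heading=237, 3 segment(s) drawn

Answer: 237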